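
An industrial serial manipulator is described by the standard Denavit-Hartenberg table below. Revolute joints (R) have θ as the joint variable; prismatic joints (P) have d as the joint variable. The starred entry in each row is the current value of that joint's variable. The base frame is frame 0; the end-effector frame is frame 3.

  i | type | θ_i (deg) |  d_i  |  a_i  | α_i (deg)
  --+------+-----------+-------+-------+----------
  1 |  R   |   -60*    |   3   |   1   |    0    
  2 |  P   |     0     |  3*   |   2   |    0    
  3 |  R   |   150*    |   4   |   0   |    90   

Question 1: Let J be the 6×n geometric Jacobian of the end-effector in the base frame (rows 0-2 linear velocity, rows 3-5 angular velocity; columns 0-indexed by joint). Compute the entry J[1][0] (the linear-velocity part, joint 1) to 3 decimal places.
1.500

axis z_0 = ẑ; lever o_n−o_0 = (1.5000,-2.5981,10.0000)
cross product → J_v[:, 0] = (2.5981,1.5000,-0.0000)
J_ω[:, 0] = z_0
entry J[1][0] = 1.5000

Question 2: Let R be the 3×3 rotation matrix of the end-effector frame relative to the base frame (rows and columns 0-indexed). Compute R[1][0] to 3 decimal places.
1.000

End-effector x-axis (col 0 of R) = (-0.0000,1.0000,0.0000)
R[1][0] = 1.0000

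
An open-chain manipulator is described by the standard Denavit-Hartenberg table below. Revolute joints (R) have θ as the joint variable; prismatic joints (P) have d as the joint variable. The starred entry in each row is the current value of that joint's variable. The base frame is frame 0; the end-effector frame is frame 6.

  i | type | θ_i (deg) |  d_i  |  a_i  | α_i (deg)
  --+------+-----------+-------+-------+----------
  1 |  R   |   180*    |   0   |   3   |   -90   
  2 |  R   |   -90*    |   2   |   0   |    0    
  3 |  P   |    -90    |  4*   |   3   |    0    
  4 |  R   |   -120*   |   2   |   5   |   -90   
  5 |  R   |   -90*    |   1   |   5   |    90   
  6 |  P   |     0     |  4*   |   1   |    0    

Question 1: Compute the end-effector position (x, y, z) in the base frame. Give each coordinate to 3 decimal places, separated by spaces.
after link 1: o_1 = (-3.0000, 0.0000, 0.0000)
after link 2: o_2 = (-3.0000, -2.0000, 0.0000)
after link 3: o_3 = (-0.0000, -6.0000, 0.0000)
after link 4: o_4 = (-2.5000, -8.0000, -4.3301)
after link 5: o_5 = (-1.6340, -13.0000, -4.8301)
after link 6: o_6 = (0.3660, -14.0000, -1.3660)

0.366 -14.000 -1.366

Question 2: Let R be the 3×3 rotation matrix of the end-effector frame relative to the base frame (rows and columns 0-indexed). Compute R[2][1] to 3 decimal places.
End-effector y-axis (col 1 of R) = (0.8660,-0.0000,-0.5000)
R[2][1] = -0.5000

-0.500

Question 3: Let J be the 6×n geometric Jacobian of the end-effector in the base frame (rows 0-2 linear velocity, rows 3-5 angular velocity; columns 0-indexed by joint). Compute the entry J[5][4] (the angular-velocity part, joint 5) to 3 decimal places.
axis z_4 = (0.8660,-0.0000,-0.5000); lever o_n−o_4 = (2.8660,-6.0000,2.9641)
cross product → J_v[:, 4] = (-3.0000,-4.0000,-5.1962)
J_ω[:, 4] = z_4
entry J[5][4] = -0.5000

-0.500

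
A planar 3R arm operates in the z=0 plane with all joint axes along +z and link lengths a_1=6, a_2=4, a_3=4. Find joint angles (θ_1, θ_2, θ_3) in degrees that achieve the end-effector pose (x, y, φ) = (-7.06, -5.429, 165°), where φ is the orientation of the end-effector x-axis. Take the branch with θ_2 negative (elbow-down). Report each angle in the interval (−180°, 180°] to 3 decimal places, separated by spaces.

wrist centre = target − a_3·(cos φ, sin φ) = (-3.1963, -6.4643)
cos θ_2 = (52.0032−6²−4²)/(2·6·4) = 0.0001; θ_2 = -89.9962° (elbow-down)
β = atan2(-6.4643,-3.1963) = -116.3103°; ψ = atan2(-4.0000,6.0003) = -33.6889°
θ_1 = β − ψ = -82.6214°
θ_3 = φ − θ_1 − θ_2 = -22.3823° (wrapped to (-180°,180°])

-82.621 -89.996 -22.382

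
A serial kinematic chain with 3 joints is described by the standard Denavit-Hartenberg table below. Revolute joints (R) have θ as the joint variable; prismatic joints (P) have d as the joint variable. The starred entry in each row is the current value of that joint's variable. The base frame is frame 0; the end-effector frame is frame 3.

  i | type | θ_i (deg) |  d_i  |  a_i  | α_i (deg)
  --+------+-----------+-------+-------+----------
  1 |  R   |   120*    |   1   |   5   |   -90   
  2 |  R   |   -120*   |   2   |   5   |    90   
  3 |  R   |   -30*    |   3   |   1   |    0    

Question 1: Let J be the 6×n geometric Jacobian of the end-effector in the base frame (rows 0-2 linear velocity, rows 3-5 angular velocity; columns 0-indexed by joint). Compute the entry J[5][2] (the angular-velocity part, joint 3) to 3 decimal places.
-0.500

axis z_2 = (0.4330,-0.7500,-0.5000); lever o_n−o_2 = (1.9486,-2.3750,-0.7500)
cross product → J_v[:, 2] = (-0.6250,-0.6495,0.4330)
J_ω[:, 2] = z_2
entry J[5][2] = -0.5000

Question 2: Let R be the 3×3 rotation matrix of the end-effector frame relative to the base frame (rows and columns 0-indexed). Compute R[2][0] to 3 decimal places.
0.750

End-effector x-axis (col 0 of R) = (0.6495,-0.1250,0.7500)
R[2][0] = 0.7500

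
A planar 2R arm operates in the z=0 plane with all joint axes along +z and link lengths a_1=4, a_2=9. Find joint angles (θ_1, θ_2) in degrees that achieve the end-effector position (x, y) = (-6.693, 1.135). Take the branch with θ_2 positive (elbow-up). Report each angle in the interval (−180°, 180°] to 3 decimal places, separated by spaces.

59.992 135.004

cos θ_2 = (46.0845−4²−9²)/(2·4·9) = -0.7072; θ_2 = 135.0043° (elbow-up)
β = atan2(1.1350,-6.6930) = 170.3753°; ψ = atan2(6.3635,-2.3644) = 110.3833°
θ_1 = β − ψ = 59.9921°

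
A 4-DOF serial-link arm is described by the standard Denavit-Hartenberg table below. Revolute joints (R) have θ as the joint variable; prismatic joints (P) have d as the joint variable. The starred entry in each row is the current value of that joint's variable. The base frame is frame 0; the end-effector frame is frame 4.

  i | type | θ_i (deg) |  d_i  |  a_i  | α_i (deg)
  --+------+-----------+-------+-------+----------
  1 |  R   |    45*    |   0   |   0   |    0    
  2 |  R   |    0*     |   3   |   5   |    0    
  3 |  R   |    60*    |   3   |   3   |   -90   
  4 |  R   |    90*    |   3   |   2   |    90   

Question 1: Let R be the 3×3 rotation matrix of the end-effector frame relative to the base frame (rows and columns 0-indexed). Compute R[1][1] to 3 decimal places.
-0.259

End-effector y-axis (col 1 of R) = (-0.9659,-0.2588,0.0000)
R[1][1] = -0.2588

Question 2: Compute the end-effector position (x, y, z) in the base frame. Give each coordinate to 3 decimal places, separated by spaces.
after link 1: o_1 = (0.0000, 0.0000, 0.0000)
after link 2: o_2 = (3.5355, 3.5355, 3.0000)
after link 3: o_3 = (2.7591, 6.4333, 6.0000)
after link 4: o_4 = (-0.1387, 5.6569, 4.0000)

-0.139 5.657 4.000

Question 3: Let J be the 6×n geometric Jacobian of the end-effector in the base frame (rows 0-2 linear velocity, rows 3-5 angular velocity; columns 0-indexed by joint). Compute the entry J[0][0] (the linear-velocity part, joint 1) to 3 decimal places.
axis z_0 = ẑ; lever o_n−o_0 = (-0.1387,5.6569,4.0000)
cross product → J_v[:, 0] = (-5.6569,-0.1387,0.0000)
J_ω[:, 0] = z_0
entry J[0][0] = -5.6569

-5.657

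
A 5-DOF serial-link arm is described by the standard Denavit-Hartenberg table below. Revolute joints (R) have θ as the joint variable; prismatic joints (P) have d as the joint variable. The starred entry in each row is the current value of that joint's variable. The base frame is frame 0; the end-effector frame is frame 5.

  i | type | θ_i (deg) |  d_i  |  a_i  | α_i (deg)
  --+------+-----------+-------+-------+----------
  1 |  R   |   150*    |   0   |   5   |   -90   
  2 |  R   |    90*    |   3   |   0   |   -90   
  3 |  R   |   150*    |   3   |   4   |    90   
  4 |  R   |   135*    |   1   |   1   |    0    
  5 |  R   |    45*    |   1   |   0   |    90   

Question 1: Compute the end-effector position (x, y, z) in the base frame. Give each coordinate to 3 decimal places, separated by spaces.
after link 1: o_1 = (-4.3301, 2.5000, 0.0000)
after link 2: o_2 = (-5.8301, -0.0981, 0.0000)
after link 3: o_3 = (-2.2321, 0.1340, 3.4641)
after link 4: o_4 = (-1.3634, 0.2242, 2.3517)
after link 5: o_5 = (-0.9304, 0.9742, 1.8517)

-0.930 0.974 1.852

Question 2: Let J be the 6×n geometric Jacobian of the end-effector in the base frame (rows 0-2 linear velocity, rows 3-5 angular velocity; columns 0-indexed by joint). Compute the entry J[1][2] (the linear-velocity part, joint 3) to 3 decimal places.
-1.604

axis z_2 = (0.8660,-0.5000,-0.0000); lever o_n−o_2 = (4.8997,1.0723,1.8517)
cross product → J_v[:, 2] = (-0.9259,-1.6036,3.3785)
J_ω[:, 2] = z_2
entry J[1][2] = -1.6036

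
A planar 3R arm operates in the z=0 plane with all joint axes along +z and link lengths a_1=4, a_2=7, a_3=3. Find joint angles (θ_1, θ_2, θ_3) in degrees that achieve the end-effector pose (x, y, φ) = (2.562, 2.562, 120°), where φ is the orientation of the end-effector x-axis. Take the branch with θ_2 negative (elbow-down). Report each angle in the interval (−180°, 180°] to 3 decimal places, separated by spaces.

120.002 -150.003 150.001

wrist centre = target − a_3·(cos φ, sin φ) = (4.0620, -0.0361)
cos θ_2 = (16.5011−4²−7²)/(2·4·7) = -0.8661; θ_2 = -150.0029° (elbow-down)
β = atan2(-0.0361,4.0620) = -0.5089°; ψ = atan2(-3.4997,-2.0624) = -120.5107°
θ_1 = β − ψ = 120.0019°
θ_3 = φ − θ_1 − θ_2 = 150.0011° (wrapped to (-180°,180°])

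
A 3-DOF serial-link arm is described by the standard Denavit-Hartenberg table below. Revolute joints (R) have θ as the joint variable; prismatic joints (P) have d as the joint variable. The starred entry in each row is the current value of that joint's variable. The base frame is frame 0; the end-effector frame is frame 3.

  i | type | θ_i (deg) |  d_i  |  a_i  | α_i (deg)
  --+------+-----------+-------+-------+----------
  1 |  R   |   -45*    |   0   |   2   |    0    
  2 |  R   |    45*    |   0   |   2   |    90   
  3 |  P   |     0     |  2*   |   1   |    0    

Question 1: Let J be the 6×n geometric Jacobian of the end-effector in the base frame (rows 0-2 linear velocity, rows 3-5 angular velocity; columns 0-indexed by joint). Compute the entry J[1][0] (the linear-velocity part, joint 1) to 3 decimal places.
4.414

axis z_0 = ẑ; lever o_n−o_0 = (4.4142,-3.4142,0.0000)
cross product → J_v[:, 0] = (3.4142,4.4142,-0.0000)
J_ω[:, 0] = z_0
entry J[1][0] = 4.4142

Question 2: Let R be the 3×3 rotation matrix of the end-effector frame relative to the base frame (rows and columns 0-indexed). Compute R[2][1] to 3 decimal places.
End-effector y-axis (col 1 of R) = (0.0000,0.0000,1.0000)
R[2][1] = 1.0000

1.000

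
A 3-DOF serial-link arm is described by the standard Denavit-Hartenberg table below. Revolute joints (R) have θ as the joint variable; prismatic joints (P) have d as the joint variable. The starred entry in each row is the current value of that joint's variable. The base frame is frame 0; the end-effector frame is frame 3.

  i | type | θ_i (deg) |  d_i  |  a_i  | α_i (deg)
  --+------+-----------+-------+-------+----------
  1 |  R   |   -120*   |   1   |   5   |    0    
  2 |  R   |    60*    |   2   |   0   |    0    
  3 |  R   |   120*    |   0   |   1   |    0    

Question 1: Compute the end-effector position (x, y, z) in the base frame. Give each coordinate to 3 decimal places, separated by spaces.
after link 1: o_1 = (-2.5000, -4.3301, 1.0000)
after link 2: o_2 = (-2.5000, -4.3301, 3.0000)
after link 3: o_3 = (-2.0000, -3.4641, 3.0000)

-2.000 -3.464 3.000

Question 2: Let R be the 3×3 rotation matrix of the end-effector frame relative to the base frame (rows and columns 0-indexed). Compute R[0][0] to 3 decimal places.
0.500

End-effector x-axis (col 0 of R) = (0.5000,0.8660,0.0000)
R[0][0] = 0.5000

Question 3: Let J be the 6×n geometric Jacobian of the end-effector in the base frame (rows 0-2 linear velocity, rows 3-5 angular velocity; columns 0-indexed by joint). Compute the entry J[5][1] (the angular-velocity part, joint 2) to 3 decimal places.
1.000

axis z_1 = (0.0000,0.0000,1.0000); lever o_n−o_1 = (0.5000,0.8660,2.0000)
cross product → J_v[:, 1] = (-0.8660,0.5000,0.0000)
J_ω[:, 1] = z_1
entry J[5][1] = 1.0000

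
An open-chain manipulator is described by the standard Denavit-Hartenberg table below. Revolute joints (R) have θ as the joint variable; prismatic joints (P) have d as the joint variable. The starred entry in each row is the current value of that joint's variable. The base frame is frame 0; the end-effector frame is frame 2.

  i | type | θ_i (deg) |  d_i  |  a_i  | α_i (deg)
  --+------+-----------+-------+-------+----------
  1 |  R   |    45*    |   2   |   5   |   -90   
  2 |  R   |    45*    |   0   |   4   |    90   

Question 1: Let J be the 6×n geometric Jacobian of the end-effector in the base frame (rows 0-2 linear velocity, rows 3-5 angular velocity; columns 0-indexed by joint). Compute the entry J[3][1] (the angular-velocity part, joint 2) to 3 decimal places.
-0.707

axis z_1 = (-0.7071,0.7071,0.0000); lever o_n−o_1 = (2.0000,2.0000,-2.8284)
cross product → J_v[:, 1] = (-2.0000,-2.0000,-2.8284)
J_ω[:, 1] = z_1
entry J[3][1] = -0.7071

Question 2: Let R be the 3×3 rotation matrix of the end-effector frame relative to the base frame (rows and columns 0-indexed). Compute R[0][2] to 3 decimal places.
End-effector z-axis (col 2 of R) = (0.5000,0.5000,0.7071)
R[0][2] = 0.5000

0.500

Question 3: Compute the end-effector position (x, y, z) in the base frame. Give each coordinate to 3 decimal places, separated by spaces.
after link 1: o_1 = (3.5355, 3.5355, 2.0000)
after link 2: o_2 = (5.5355, 5.5355, -0.8284)

5.536 5.536 -0.828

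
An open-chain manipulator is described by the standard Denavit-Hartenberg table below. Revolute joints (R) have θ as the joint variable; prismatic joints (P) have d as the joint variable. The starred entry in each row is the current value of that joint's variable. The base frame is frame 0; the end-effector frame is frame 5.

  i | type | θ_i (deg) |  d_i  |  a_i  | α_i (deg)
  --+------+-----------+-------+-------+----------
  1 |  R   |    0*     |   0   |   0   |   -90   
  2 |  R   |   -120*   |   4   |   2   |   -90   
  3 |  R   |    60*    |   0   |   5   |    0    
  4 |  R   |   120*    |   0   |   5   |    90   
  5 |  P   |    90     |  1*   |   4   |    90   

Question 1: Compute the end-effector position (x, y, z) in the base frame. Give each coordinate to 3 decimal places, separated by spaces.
3.714 -1.330 1.567

after link 1: o_1 = (0.0000, 0.0000, 0.0000)
after link 2: o_2 = (-1.0000, 4.0000, 1.7321)
after link 3: o_3 = (-2.2500, -0.3301, 3.8971)
after link 4: o_4 = (0.2500, -0.3301, -0.4330)
after link 5: o_5 = (3.7141, -1.3301, 1.5670)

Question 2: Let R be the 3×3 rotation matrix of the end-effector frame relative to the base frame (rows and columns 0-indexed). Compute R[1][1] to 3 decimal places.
End-effector y-axis (col 1 of R) = (-0.0000,-1.0000,0.0000)
R[1][1] = -1.0000

-1.000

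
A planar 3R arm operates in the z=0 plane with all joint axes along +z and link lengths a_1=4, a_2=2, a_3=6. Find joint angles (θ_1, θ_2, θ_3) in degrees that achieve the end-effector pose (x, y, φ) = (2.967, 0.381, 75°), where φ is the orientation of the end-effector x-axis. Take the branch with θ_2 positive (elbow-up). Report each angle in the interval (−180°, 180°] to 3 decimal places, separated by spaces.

wrist centre = target − a_3·(cos φ, sin φ) = (1.4141, -5.4146)
cos θ_2 = (31.3170−4²−2²)/(2·4·2) = 0.7073; θ_2 = 44.9831° (elbow-up)
β = atan2(-5.4146,1.4141) = -75.3633°; ψ = atan2(1.4138,5.4146) = 14.6336°
θ_1 = β − ψ = -89.9969°
θ_3 = φ − θ_1 − θ_2 = 120.0138° (wrapped to (-180°,180°])

-89.997 44.983 120.014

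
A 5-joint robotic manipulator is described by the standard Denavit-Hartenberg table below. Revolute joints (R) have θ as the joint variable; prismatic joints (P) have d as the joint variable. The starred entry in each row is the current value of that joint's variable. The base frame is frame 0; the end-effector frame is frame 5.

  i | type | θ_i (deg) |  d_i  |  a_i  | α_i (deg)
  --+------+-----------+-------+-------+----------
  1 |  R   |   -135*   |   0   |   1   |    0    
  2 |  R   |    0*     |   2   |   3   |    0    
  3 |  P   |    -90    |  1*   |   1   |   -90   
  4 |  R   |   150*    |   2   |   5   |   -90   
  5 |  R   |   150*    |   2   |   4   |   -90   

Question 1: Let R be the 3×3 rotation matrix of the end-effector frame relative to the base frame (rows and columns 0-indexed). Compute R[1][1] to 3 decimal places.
0.354

End-effector y-axis (col 1 of R) = (-0.3536,0.3536,-0.8660)
R[1][1] = 0.3536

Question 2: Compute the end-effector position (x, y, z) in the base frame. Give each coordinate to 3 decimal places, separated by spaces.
after link 1: o_1 = (-0.7071, -0.7071, 0.0000)
after link 2: o_2 = (-2.8284, -2.8284, 2.0000)
after link 3: o_3 = (-3.5355, -2.1213, 3.0000)
after link 4: o_4 = (-1.8879, -6.5974, 0.5000)
after link 5: o_5 = (-1.8879, -3.7690, 3.9641)

-1.888 -3.769 3.964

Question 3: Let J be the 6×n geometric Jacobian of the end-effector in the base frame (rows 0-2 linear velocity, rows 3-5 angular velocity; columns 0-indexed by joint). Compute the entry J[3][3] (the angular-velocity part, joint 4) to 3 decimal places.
axis z_3 = (-0.7071,-0.7071,0.0000); lever o_n−o_3 = (1.6476,-1.6476,0.9641)
cross product → J_v[:, 3] = (-0.6817,0.6817,2.3301)
J_ω[:, 3] = z_3
entry J[3][3] = -0.7071

-0.707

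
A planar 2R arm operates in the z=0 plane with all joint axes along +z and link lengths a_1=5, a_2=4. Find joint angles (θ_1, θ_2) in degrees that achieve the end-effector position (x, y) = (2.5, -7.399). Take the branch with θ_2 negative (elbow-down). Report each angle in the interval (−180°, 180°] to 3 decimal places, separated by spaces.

cos θ_2 = (60.9952−5²−4²)/(2·5·4) = 0.4999; θ_2 = -60.0079° (elbow-down)
β = atan2(-7.3990,2.5000) = -71.3307°; ψ = atan2(-3.4644,6.9995) = -26.3329°
θ_1 = β − ψ = -44.9979°

-44.998 -60.008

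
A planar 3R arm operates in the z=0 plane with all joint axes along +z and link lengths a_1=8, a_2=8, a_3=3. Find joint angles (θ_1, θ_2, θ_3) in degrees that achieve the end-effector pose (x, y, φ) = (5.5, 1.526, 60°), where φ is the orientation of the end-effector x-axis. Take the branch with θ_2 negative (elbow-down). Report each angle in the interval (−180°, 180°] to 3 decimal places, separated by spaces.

wrist centre = target − a_3·(cos φ, sin φ) = (4.0000, -1.0721)
cos θ_2 = (17.1493−8²−8²)/(2·8·8) = -0.8660; θ_2 = -149.9995° (elbow-down)
β = atan2(-1.0721,4.0000) = -15.0037°; ψ = atan2(-4.0001,1.0718) = -74.9997°
θ_1 = β − ψ = 59.9960°
θ_3 = φ − θ_1 − θ_2 = 150.0035° (wrapped to (-180°,180°])

59.996 -149.999 150.003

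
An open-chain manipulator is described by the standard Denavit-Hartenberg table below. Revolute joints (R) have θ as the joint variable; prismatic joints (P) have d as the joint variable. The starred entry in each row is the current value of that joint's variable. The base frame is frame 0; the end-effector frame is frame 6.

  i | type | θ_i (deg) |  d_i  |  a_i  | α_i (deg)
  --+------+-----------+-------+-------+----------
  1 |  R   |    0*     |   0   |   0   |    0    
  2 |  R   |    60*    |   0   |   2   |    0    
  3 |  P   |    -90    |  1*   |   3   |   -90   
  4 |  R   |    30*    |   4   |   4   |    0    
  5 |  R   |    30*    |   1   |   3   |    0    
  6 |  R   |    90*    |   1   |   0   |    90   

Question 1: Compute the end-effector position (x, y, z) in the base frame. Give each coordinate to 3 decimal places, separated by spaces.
10.897 2.946 -3.598

after link 1: o_1 = (0.0000, 0.0000, 0.0000)
after link 2: o_2 = (1.0000, 1.7321, 0.0000)
after link 3: o_3 = (3.5981, 0.2321, 1.0000)
after link 4: o_4 = (8.5981, 1.9641, -1.0000)
after link 5: o_5 = (10.3971, 2.0801, -3.5981)
after link 6: o_6 = (10.8971, 2.9462, -3.5981)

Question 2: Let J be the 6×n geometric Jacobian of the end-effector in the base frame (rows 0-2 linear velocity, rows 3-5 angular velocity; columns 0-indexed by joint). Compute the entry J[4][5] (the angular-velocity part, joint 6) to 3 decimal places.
axis z_5 = (0.5000,0.8660,0.0000); lever o_n−o_5 = (0.5000,0.8660,0.0000)
cross product → J_v[:, 5] = (-0.0000,0.0000,0.0000)
J_ω[:, 5] = z_5
entry J[4][5] = 0.8660

0.866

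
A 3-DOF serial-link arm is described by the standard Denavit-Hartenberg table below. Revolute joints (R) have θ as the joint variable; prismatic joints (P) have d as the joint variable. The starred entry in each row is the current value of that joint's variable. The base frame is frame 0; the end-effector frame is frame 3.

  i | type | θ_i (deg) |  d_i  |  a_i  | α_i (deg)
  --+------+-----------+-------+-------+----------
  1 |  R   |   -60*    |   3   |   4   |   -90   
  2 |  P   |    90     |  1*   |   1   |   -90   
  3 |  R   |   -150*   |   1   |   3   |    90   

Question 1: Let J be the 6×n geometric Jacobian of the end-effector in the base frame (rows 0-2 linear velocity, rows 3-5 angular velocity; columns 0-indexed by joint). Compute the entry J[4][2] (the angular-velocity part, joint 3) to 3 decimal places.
axis z_2 = (-0.5000,0.8660,-0.0000); lever o_n−o_2 = (0.7990,1.6160,2.5981)
cross product → J_v[:, 2] = (2.2500,1.2990,-1.5000)
J_ω[:, 2] = z_2
entry J[4][2] = 0.8660

0.866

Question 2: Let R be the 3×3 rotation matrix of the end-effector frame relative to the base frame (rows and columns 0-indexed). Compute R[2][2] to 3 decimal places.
0.500

End-effector z-axis (col 2 of R) = (-0.7500,-0.4330,0.5000)
R[2][2] = 0.5000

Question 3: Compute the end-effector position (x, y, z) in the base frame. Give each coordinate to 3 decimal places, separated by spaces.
3.665 -1.348 4.598

after link 1: o_1 = (2.0000, -3.4641, 3.0000)
after link 2: o_2 = (2.8660, -2.9641, 2.0000)
after link 3: o_3 = (3.6651, -1.3481, 4.5981)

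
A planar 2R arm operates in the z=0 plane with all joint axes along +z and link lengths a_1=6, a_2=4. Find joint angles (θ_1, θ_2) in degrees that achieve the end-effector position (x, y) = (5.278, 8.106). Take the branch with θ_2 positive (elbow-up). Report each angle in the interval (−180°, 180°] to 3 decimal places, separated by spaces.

44.994 30.011

cos θ_2 = (93.5645−6²−4²)/(2·6·4) = 0.8659; θ_2 = 30.0112° (elbow-up)
β = atan2(8.1060,5.2780) = 56.9309°; ψ = atan2(2.0007,9.4637) = 11.9369°
θ_1 = β − ψ = 44.9941°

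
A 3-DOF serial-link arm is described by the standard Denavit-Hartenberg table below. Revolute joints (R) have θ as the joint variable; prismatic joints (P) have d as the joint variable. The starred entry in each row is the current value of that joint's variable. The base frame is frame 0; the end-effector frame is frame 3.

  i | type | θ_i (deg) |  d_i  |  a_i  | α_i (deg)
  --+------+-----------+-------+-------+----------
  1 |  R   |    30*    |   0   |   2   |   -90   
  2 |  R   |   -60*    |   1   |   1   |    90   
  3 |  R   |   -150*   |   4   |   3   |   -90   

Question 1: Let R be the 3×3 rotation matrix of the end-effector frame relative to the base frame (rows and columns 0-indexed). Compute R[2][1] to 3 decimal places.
-0.500

End-effector y-axis (col 1 of R) = (0.7500,0.4330,-0.5000)
R[2][1] = -0.5000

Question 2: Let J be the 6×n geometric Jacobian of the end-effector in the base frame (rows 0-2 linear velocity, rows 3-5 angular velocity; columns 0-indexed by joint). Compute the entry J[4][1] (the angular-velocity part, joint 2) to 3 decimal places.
0.866

axis z_1 = (-0.5000,0.8660,0.0000); lever o_n−o_1 = (-3.4420,-2.5646,0.6160)
cross product → J_v[:, 1] = (0.5335,0.3080,4.2631)
J_ω[:, 1] = z_1
entry J[4][1] = 0.8660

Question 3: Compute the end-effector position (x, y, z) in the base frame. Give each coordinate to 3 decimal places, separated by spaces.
-1.710 -1.565 0.616

after link 1: o_1 = (1.7321, 1.0000, 0.0000)
after link 2: o_2 = (1.6651, 2.1160, 0.8660)
after link 3: o_3 = (-1.7099, -1.5646, 0.6160)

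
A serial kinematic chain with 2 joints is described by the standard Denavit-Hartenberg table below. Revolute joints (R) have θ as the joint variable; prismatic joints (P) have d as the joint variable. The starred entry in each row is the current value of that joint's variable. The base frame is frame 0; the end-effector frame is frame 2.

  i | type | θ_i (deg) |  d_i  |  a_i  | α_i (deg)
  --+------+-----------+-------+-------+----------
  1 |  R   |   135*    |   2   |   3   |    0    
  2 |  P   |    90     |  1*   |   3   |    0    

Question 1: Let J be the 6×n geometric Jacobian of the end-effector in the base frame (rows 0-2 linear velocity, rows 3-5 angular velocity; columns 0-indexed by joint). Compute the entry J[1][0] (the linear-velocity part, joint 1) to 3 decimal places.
-4.243

axis z_0 = ẑ; lever o_n−o_0 = (-4.2426,0.0000,3.0000)
cross product → J_v[:, 0] = (-0.0000,-4.2426,0.0000)
J_ω[:, 0] = z_0
entry J[1][0] = -4.2426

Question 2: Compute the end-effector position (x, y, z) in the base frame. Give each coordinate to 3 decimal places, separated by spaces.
-4.243 0.000 3.000

after link 1: o_1 = (-2.1213, 2.1213, 2.0000)
after link 2: o_2 = (-4.2426, 0.0000, 3.0000)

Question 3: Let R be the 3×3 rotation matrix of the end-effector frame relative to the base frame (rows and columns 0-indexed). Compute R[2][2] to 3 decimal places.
End-effector z-axis (col 2 of R) = (0.0000,0.0000,1.0000)
R[2][2] = 1.0000

1.000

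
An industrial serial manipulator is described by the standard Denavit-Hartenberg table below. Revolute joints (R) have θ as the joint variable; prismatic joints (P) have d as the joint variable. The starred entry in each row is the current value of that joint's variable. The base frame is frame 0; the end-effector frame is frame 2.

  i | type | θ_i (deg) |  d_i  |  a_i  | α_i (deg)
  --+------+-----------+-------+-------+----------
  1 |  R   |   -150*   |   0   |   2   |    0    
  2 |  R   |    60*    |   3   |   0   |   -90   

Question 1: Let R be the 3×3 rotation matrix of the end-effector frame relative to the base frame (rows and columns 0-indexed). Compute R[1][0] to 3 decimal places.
-1.000

End-effector x-axis (col 0 of R) = (-0.0000,-1.0000,0.0000)
R[1][0] = -1.0000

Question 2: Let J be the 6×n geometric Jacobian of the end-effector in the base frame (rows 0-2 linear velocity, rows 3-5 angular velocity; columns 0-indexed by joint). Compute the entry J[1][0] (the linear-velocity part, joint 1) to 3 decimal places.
axis z_0 = ẑ; lever o_n−o_0 = (-1.7321,-1.0000,3.0000)
cross product → J_v[:, 0] = (1.0000,-1.7321,0.0000)
J_ω[:, 0] = z_0
entry J[1][0] = -1.7321

-1.732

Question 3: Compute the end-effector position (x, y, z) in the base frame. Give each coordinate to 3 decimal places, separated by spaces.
-1.732 -1.000 3.000

after link 1: o_1 = (-1.7321, -1.0000, 0.0000)
after link 2: o_2 = (-1.7321, -1.0000, 3.0000)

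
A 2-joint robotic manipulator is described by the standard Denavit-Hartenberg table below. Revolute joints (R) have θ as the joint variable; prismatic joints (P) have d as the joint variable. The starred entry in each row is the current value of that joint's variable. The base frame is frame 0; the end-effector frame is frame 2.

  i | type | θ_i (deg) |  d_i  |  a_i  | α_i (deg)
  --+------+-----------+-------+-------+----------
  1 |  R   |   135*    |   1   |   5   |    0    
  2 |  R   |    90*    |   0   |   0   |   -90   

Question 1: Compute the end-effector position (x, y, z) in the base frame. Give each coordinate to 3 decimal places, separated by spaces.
-3.536 3.536 1.000

after link 1: o_1 = (-3.5355, 3.5355, 1.0000)
after link 2: o_2 = (-3.5355, 3.5355, 1.0000)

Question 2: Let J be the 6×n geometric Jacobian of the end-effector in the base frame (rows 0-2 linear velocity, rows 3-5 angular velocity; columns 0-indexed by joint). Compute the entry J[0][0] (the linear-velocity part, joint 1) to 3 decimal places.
-3.536

axis z_0 = ẑ; lever o_n−o_0 = (-3.5355,3.5355,1.0000)
cross product → J_v[:, 0] = (-3.5355,-3.5355,0.0000)
J_ω[:, 0] = z_0
entry J[0][0] = -3.5355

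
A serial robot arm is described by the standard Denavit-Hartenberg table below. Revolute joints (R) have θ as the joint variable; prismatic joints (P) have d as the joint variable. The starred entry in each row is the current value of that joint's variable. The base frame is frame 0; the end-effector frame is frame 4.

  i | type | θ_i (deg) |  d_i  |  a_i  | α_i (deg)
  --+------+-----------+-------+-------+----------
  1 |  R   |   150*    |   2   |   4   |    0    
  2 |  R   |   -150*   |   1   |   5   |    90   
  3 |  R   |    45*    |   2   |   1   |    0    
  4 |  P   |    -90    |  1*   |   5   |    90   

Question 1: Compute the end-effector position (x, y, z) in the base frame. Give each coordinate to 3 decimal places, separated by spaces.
5.779 -1.000 0.172

after link 1: o_1 = (-3.4641, 2.0000, 2.0000)
after link 2: o_2 = (1.5359, 2.0000, 3.0000)
after link 3: o_3 = (2.2430, -0.0000, 3.7071)
after link 4: o_4 = (5.7785, -1.0000, 0.1716)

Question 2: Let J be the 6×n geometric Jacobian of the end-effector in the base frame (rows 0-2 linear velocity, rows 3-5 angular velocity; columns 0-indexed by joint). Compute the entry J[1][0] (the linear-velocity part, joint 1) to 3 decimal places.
5.779

axis z_0 = ẑ; lever o_n−o_0 = (5.7785,-1.0000,0.1716)
cross product → J_v[:, 0] = (1.0000,5.7785,-0.0000)
J_ω[:, 0] = z_0
entry J[1][0] = 5.7785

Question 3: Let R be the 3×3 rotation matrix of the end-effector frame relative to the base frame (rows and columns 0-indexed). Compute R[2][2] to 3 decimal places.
-0.707

End-effector z-axis (col 2 of R) = (-0.7071,-0.0000,-0.7071)
R[2][2] = -0.7071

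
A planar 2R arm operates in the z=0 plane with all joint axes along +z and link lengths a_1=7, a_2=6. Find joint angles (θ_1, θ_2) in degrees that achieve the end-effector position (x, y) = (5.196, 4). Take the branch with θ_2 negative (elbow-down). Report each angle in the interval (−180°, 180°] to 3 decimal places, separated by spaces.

90.001 -120.001

cos θ_2 = (42.9984−7²−6²)/(2·7·6) = -0.5000; θ_2 = -120.0012° (elbow-down)
β = atan2(4.0000,5.1960) = 37.5899°; ψ = atan2(-5.1961,3.9999) = -52.4113°
θ_1 = β − ψ = 90.0012°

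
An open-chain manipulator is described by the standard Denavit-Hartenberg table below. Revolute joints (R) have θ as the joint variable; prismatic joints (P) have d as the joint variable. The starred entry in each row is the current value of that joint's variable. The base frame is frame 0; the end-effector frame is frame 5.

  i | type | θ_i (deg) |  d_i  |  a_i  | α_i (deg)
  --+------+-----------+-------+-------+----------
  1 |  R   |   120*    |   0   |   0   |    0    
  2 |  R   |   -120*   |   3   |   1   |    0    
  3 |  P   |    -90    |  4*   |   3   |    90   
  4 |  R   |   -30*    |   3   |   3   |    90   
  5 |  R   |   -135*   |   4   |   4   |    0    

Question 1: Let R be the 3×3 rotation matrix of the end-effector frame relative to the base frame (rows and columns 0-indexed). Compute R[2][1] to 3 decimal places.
End-effector y-axis (col 1 of R) = (0.7071,-0.6124,-0.3536)
R[2][1] = -0.3536

-0.354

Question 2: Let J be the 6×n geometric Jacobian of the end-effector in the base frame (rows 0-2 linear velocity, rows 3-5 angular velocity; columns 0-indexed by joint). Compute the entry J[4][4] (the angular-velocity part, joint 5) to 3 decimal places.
axis z_4 = (-0.0000,0.5000,-0.8660); lever o_n−o_4 = (2.8284,4.4495,-2.0499)
cross product → J_v[:, 4] = (2.8284,-2.4495,-1.4142)
J_ω[:, 4] = z_4
entry J[4][4] = 0.5000

0.500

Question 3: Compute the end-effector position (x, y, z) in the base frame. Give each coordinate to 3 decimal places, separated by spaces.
after link 1: o_1 = (0.0000, 0.0000, 0.0000)
after link 2: o_2 = (1.0000, 0.0000, 3.0000)
after link 3: o_3 = (1.0000, -3.0000, 7.0000)
after link 4: o_4 = (-2.0000, -5.5981, 5.5000)
after link 5: o_5 = (0.8284, -1.1486, 3.4501)

0.828 -1.149 3.450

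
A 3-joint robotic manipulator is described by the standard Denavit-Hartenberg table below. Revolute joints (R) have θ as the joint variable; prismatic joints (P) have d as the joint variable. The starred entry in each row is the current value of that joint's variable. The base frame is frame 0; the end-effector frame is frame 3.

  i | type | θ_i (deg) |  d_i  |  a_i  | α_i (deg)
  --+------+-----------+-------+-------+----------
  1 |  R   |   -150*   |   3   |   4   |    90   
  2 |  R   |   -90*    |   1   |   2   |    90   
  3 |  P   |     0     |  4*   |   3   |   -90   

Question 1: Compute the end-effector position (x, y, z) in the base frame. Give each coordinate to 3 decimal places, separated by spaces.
after link 1: o_1 = (-3.4641, -2.0000, 3.0000)
after link 2: o_2 = (-3.9641, -1.1340, 1.0000)
after link 3: o_3 = (-0.5000, 0.8660, -2.0000)

-0.500 0.866 -2.000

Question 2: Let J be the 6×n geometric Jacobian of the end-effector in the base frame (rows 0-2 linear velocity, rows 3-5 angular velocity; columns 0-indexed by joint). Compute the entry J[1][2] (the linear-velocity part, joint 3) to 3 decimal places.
prismatic axis z_2 = (0.8660,0.5000,-0.0000)
J_v[:, 2] = z_2; J_ω[:, 2] = (0,0,0)
entry J[1][2] = 0.5000

0.500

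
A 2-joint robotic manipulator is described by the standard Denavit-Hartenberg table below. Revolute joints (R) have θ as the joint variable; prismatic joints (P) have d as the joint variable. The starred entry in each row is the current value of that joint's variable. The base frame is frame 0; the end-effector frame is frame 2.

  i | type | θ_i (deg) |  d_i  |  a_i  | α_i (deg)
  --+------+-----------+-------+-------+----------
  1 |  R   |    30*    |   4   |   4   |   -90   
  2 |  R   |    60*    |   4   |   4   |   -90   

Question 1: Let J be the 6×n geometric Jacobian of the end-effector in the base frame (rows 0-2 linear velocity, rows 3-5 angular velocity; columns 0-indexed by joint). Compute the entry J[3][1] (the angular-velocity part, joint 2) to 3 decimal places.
axis z_1 = (-0.5000,0.8660,0.0000); lever o_n−o_1 = (-0.2679,4.4641,-3.4641)
cross product → J_v[:, 1] = (-3.0000,-1.7321,-2.0000)
J_ω[:, 1] = z_1
entry J[3][1] = -0.5000

-0.500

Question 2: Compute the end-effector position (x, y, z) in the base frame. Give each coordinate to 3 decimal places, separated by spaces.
after link 1: o_1 = (3.4641, 2.0000, 4.0000)
after link 2: o_2 = (3.1962, 6.4641, 0.5359)

3.196 6.464 0.536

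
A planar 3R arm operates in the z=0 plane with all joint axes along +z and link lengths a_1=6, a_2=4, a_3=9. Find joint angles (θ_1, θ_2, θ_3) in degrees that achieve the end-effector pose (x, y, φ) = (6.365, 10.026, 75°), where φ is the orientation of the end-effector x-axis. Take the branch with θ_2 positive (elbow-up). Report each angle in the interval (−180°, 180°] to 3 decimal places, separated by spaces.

wrist centre = target − a_3·(cos φ, sin φ) = (4.0356, 1.3327)
cos θ_2 = (18.0623−6²−4²)/(2·6·4) = -0.7070; θ_2 = 134.9942° (elbow-up)
β = atan2(1.3327,4.0356) = 18.2745°; ψ = atan2(2.8287,3.1719) = 41.7271°
θ_1 = β − ψ = -23.4525°
θ_3 = φ − θ_1 − θ_2 = -36.5417° (wrapped to (-180°,180°])

-23.453 134.994 -36.542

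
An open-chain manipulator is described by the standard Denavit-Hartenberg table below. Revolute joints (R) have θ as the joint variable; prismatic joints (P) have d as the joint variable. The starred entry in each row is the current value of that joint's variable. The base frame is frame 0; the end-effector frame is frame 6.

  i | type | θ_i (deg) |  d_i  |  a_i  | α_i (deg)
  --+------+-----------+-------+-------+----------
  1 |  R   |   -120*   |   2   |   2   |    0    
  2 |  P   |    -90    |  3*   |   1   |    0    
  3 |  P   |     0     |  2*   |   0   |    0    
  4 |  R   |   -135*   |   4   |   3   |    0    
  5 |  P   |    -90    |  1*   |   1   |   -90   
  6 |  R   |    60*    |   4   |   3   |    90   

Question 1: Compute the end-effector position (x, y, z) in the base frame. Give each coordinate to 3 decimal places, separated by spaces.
5.543 -1.835 9.402

after link 1: o_1 = (-1.0000, -1.7321, 2.0000)
after link 2: o_2 = (-1.8660, -1.2321, 5.0000)
after link 3: o_3 = (-1.8660, -1.2321, 7.0000)
after link 4: o_4 = (1.0318, -0.4556, 11.0000)
after link 5: o_5 = (1.2906, -1.4215, 12.0000)
after link 6: o_6 = (5.5425, -1.8351, 9.4019)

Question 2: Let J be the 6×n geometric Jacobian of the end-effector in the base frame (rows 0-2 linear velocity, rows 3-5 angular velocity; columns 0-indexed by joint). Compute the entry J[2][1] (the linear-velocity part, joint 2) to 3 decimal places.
prismatic axis z_1 = (0.0000,0.0000,1.0000)
J_v[:, 1] = z_1; J_ω[:, 1] = (0,0,0)
entry J[2][1] = 1.0000

1.000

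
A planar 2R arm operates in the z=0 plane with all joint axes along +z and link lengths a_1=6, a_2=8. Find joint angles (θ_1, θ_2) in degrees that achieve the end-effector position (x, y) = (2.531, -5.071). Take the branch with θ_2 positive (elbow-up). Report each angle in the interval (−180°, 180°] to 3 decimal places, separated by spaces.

cos θ_2 = (32.1210−6²−8²)/(2·6·8) = -0.7071; θ_2 = 134.9973° (elbow-up)
β = atan2(-5.0710,2.5310) = -63.4756°; ψ = atan2(5.6571,0.3434) = 86.5261°
θ_1 = β − ψ = -150.0018°

-150.002 134.997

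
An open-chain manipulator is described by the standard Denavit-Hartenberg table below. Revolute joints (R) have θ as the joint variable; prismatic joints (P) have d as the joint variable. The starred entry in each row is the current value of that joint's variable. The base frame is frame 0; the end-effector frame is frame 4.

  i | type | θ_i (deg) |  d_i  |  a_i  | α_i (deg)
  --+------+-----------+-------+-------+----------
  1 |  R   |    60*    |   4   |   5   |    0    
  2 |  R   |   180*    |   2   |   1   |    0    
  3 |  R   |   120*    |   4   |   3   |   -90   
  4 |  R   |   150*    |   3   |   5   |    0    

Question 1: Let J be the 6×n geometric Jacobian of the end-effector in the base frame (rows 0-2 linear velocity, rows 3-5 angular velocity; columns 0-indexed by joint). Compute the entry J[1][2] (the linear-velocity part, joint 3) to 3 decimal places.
axis z_2 = (0.0000,0.0000,1.0000); lever o_n−o_2 = (-1.3301,3.0000,1.5000)
cross product → J_v[:, 2] = (-3.0000,-1.3301,0.0000)
J_ω[:, 2] = z_2
entry J[1][2] = -1.3301

-1.330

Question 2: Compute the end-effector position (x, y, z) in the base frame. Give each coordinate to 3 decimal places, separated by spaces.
after link 1: o_1 = (2.5000, 4.3301, 4.0000)
after link 2: o_2 = (2.0000, 3.4641, 6.0000)
after link 3: o_3 = (5.0000, 3.4641, 10.0000)
after link 4: o_4 = (0.6699, 6.4641, 7.5000)

0.670 6.464 7.500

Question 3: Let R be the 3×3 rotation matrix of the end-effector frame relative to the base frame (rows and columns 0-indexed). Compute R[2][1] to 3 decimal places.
End-effector y-axis (col 1 of R) = (-0.5000,0.0000,0.8660)
R[2][1] = 0.8660

0.866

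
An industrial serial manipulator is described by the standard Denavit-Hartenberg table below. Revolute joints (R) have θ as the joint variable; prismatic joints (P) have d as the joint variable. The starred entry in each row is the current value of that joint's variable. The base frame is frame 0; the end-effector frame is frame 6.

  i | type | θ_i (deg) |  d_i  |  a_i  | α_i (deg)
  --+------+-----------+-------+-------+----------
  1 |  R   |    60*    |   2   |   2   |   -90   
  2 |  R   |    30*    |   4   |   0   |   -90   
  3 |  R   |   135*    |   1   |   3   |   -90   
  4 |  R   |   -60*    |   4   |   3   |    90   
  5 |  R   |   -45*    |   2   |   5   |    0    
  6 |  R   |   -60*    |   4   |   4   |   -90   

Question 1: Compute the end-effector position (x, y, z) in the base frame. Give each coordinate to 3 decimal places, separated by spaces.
after link 1: o_1 = (1.0000, 1.7321, 2.0000)
after link 2: o_2 = (-2.4641, 3.7321, 2.0000)
after link 3: o_3 = (-1.7955, 0.6474, 2.1946)
after link 4: o_4 = (-5.6600, -2.5105, 1.8892)
after link 5: o_5 = (-3.4170, -3.6760, -2.8659)
after link 6: o_6 = (-1.3629, 0.0487, -6.5952)

-1.363 0.049 -6.595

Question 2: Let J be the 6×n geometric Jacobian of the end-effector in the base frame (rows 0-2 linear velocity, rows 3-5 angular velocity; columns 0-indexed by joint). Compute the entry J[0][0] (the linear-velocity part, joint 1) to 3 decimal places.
-0.049

axis z_0 = ẑ; lever o_n−o_0 = (-1.3629,0.0487,-6.5952)
cross product → J_v[:, 0] = (-0.0487,-1.3629,0.0000)
J_ω[:, 0] = z_0
entry J[0][0] = -0.0487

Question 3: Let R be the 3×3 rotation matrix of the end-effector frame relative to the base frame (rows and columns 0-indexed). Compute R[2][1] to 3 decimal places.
End-effector y-axis (col 1 of R) = (0.3902,-0.5490,0.7392)
R[2][1] = 0.7392

0.739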